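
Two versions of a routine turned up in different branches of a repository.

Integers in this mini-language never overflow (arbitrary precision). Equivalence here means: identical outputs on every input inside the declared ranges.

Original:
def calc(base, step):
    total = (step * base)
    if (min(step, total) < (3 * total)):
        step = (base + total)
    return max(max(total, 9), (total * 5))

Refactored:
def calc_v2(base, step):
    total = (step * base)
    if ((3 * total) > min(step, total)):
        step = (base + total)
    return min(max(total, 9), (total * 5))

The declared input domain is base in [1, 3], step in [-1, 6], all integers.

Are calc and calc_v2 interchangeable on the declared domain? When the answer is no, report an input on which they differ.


These are not equivalent — on base=1, step=-1 the outputs split (9 vs -5).
calc: total=-1, then (min(step, total) < (3 * total)) is false, then returns 9
calc_v2: total=-1, then ((3 * total) > min(step, total)) is false, then returns -5
verdict: not equivalent; witness: base=1, step=-1


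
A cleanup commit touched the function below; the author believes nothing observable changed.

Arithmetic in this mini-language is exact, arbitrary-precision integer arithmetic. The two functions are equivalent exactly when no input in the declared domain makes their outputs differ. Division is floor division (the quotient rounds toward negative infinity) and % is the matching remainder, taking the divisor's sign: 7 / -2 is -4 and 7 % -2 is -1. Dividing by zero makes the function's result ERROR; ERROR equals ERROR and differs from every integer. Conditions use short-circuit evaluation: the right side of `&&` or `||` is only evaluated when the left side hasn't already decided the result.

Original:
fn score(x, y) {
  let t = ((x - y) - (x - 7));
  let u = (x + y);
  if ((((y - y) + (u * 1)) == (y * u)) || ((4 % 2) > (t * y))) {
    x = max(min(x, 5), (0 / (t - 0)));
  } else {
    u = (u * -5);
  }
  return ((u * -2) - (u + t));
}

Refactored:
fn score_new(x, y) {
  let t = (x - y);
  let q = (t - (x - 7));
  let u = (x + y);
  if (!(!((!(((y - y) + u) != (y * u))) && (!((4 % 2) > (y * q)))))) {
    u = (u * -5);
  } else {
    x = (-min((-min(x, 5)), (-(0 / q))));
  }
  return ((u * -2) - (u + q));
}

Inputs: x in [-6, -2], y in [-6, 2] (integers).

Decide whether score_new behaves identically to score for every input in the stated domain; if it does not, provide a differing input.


The rewrite breaks on x=-6, y=0, where the results are -97 and 11.
score: t = 7; u = -6; ((((y - y) + (u * 1)) == (y * u)) || ((4 % 2) > (t * y))) -> false; u = 30; return -97
score_new: t = -6; q = 7; u = -6; (!(!((!(((y - y) + u) != (y * u))) && (!((4 % 2) > (y * q)))))) -> false; x = 0; return 11
verdict: not equivalent; witness: x=-6, y=0


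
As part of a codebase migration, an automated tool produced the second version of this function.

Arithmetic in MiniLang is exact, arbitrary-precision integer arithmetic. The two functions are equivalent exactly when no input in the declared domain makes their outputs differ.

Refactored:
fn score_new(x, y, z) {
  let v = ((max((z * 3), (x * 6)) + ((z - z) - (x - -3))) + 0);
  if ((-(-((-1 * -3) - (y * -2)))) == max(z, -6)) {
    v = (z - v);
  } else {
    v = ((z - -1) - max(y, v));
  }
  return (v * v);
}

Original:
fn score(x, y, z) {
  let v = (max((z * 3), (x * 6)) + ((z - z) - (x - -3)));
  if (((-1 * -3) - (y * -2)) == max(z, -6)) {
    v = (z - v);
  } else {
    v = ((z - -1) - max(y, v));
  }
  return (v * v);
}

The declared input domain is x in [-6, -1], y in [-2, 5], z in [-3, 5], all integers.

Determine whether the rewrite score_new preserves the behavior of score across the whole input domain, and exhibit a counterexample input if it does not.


Behavior is preserved: although constant usage differs; arithmetic usage differs, the outputs never diverge.
One worked example (x=-6, y=5, z=3) — score: v=12, then (((-1 * -3) - (y * -2)) == max(z, -6)) is false, then v=-8, then returns 64; score_new: v=12, then ((-(-((-1 * -3) - (y * -2)))) == max(z, -6)) is false, then v=-8, then returns 64; agreement on 64.
Every one of the 432 inputs gives matching results.
verdict: equivalent


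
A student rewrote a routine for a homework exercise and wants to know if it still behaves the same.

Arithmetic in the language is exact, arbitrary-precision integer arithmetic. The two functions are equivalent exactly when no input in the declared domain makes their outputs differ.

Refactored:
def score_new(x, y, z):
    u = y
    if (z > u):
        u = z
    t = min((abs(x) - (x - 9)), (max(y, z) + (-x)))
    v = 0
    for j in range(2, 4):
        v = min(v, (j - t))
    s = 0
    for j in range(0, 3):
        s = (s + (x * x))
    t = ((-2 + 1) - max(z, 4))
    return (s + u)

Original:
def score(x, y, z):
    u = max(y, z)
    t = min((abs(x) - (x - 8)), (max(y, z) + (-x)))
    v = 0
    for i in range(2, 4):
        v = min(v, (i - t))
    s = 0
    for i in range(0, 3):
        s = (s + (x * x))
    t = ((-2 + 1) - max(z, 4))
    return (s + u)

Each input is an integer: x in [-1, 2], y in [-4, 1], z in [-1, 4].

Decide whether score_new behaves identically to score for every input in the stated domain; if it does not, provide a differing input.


Equivalent. The one real change (`8` became `9`) has no effect anywhere in the declared ranges.
Every one of the 144 inputs gives matching results.
Tracing x=1, y=1, z=0: score: u = 1; t = 0; v = 0; [i=2]; v = 0; [i=3]; v = 0; s = 0; [i=0]; s = 1; [i=1]; s = 2; [i=2]; s = 3; t = -5; return 4 | score_new: u = 1; (z > u) -> false; t = 0; v = 0; [j=2]; v = 0; [j=3]; v = 0; s = 0; [j=0]; s = 1; [j=1]; s = 2; [j=2]; s = 3; t = -5; return 4 — matching result 4.
verdict: equivalent


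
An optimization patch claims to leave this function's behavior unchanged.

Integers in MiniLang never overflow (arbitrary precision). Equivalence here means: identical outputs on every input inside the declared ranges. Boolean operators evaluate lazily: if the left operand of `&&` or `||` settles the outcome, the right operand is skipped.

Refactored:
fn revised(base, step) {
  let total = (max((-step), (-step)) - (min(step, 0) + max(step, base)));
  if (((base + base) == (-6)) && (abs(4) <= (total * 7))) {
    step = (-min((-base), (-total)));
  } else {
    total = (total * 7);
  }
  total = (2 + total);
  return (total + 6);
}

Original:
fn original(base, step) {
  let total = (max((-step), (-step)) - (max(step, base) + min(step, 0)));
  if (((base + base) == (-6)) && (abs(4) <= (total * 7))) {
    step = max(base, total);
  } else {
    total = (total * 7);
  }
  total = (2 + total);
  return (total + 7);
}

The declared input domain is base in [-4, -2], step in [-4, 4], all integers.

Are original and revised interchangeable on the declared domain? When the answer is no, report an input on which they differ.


On input base=-4, step=-4, original returns 93 while revised returns 92.
verdict: not equivalent; witness: base=-4, step=-4


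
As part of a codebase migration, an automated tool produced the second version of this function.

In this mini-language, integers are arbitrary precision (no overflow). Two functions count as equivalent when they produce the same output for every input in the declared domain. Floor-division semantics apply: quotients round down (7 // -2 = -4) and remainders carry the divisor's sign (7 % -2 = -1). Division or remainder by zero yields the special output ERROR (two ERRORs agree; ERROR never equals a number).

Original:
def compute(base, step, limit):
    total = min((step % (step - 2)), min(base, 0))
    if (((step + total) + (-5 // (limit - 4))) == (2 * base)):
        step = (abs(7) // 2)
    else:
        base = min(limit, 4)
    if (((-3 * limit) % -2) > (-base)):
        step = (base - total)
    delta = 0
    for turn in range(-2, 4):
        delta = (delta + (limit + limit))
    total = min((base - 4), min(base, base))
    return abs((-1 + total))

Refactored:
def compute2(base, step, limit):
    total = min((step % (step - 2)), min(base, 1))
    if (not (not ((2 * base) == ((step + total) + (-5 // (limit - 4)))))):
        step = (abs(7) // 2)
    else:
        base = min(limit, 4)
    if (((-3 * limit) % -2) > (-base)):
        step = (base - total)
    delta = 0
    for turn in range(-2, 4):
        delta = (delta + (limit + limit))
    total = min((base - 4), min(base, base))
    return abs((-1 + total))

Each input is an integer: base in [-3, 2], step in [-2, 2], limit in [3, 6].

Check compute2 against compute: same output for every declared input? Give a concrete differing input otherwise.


The one real change (`0` became `1`) has no effect anywhere in the declared ranges.
As a probe, take base=1, step=1, limit=4: compute runs total = 0; division by zero -> ERROR; compute2 runs total = 0; division by zero -> ERROR; both end at ERROR.
An exhaustive pass over the 120 declared inputs shows identical outputs.
verdict: equivalent


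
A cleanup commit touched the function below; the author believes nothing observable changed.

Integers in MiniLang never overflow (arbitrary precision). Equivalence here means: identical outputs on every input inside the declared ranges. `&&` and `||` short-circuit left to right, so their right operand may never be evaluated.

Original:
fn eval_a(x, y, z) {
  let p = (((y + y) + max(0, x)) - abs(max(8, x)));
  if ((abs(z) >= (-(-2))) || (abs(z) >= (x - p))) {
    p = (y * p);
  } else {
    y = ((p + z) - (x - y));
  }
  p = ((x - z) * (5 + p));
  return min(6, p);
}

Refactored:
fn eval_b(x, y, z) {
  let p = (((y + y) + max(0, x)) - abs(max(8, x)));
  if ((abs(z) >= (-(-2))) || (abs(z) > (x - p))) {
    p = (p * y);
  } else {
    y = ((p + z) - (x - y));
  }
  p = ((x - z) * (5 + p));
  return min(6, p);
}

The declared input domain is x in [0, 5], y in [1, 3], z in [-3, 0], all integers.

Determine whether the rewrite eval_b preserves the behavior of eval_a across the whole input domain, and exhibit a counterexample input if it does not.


Equivalent. The edit looks behavioral (`(abs(z) >= (x - p))` became `(abs(z) > (x - p))`), but over these ranges it never changes the outcome.
Across all 72 domain points the two functions coincide.
Spot check at x=1, y=1, z=0 — eval_a: p becomes -5; next ((abs(z) >= (-(-2))) || (abs(z) >= (x - p))) evaluates to false; next y becomes -5; next p becomes 0; next final value 0. eval_b: p becomes -5; next ((abs(z) >= (-(-2))) || (abs(z) > (x - p))) evaluates to false; next y becomes -5; next p becomes 0; next final value 0. Both give 0.
verdict: equivalent


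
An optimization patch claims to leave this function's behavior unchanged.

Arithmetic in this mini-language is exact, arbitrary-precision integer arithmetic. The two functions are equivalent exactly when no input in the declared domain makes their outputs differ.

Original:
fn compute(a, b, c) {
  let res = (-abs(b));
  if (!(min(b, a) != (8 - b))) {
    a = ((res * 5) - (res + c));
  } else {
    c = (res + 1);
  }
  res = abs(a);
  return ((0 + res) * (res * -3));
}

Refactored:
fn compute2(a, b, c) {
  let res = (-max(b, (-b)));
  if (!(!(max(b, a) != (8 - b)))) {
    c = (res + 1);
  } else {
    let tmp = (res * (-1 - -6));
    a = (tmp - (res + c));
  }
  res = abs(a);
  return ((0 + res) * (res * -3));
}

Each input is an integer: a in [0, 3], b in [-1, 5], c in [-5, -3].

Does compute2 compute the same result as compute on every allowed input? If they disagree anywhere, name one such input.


Evaluate both at a=0, b=4, c=-5.
compute: res=-4, then (!(min(b, a) != (8 - b))) is false, then c=-3, then res=0, then returns 0
compute2: res=-4, then (!(!(max(b, a) != (8 - b)))) is false, then tmp=-20, then a=-11, then res=11, then returns -363
0 and -363 differ, so these are not the same function on this domain.
verdict: not equivalent; witness: a=0, b=4, c=-5


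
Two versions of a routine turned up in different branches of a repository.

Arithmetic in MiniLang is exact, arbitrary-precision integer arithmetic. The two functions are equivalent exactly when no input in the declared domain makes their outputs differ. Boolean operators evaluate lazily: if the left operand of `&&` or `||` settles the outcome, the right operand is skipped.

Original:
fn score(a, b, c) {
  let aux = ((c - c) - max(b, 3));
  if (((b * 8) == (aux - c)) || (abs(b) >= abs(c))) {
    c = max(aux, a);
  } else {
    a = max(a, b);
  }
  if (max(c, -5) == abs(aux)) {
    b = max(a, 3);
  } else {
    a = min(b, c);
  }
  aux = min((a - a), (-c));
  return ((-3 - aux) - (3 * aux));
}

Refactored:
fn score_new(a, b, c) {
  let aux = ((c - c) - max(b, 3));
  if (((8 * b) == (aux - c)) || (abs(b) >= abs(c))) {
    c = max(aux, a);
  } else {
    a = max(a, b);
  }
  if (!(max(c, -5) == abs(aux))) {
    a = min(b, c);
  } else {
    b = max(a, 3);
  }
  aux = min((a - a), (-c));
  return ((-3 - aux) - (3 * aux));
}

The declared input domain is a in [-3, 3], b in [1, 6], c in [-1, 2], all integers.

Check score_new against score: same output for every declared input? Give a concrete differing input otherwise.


Differences: boolean connective usage differs — yet all 168 inputs agree.
verdict: equivalent


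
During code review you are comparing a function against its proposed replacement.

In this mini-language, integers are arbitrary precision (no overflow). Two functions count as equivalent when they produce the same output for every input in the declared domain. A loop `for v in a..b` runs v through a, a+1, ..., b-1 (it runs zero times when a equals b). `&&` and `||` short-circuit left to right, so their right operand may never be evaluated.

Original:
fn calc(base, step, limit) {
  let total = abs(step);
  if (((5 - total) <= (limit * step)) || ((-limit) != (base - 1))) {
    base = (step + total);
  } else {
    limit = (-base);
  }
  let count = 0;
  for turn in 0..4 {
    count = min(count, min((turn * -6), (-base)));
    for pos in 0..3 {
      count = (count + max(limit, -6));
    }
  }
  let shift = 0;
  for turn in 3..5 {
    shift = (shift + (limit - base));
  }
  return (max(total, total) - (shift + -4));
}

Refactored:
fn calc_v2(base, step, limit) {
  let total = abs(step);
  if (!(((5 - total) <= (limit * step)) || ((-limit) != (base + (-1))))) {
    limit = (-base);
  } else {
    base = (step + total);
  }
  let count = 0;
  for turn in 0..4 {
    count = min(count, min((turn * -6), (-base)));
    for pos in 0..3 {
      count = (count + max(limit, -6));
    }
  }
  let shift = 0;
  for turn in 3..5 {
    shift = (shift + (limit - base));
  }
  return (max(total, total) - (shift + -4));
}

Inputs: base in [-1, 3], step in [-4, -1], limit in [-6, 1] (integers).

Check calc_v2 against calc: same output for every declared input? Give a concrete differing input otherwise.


Comparing the listings, the differences include: boolean connective usage differs, arithmetic usage differs.
Spot check at base=-1, step=-1, limit=0 — calc: total becomes 1; next (((5 - total) <= (limit * step)) || ((-limit) != (base - 1))) evaluates to true; next base becomes 0; next count becomes 0; next at turn=0:; next count becomes 0; next at pos=0:; next count becomes 0; next at pos=1:; next count becomes 0; next at pos=2:; next count becomes 0; next at turn=1:; next count becomes -6; next at pos=0:; next count becomes -6; next at pos=1:; next count becomes -6; next at pos=2:; next count becomes -6; next at turn=2:; next count becomes -12; next at pos=0:; next count becomes -12; next at pos=1:; next count becomes -12; next at pos=2:; next count becomes -12; next at turn=3:; next count becomes -18; next at pos=0:; next count becomes -18; next at pos=1:; next count becomes -18; next at pos=2:; next count becomes -18; next shift becomes 0; next at turn=3:; next shift becomes 0; next at turn=4:; next shift becomes 0; next final value 5. calc_v2: total becomes 1; next (!(((5 - total) <= (limit * step)) || ((-limit) != (base + (-1))))) evaluates to false; next base becomes 0; next count becomes 0; next at turn=0:; next count becomes 0; next at pos=0:; next count becomes 0; next at pos=1:; next count becomes 0; next at pos=2:; next count becomes 0; next at turn=1:; next count becomes -6; next at pos=0:; next count becomes -6; next at pos=1:; next count becomes -6; next at pos=2:; next count becomes -6; next at turn=2:; next count becomes -12; next at pos=0:; next count becomes -12; next at pos=1:; next count becomes -12; next at pos=2:; next count becomes -12; next at turn=3:; next count becomes -18; next at pos=0:; next count becomes -18; next at pos=1:; next count becomes -18; next at pos=2:; next count becomes -18; next shift becomes 0; next at turn=3:; next shift becomes 0; next at turn=4:; next shift becomes 0; next final value 5. Both give 5.
Across all 160 domain points the two functions coincide.
verdict: equivalent


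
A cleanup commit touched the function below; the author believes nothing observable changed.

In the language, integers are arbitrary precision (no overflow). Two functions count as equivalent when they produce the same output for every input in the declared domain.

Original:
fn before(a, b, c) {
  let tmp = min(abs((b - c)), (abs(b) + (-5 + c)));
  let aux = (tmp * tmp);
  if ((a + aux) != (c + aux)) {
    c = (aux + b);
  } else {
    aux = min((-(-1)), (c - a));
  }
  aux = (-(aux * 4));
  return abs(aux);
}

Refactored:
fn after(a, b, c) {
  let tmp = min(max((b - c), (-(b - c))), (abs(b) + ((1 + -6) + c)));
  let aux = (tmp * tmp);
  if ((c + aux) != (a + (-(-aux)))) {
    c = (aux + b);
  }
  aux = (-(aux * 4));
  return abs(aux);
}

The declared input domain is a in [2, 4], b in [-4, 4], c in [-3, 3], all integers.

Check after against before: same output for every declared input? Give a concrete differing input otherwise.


The rewrite breaks on a=2, b=-4, c=2, where the results are 0 and 4.
before: tmp := 1 | aux := 1 | ((a + aux) != (c + aux)): false | aux := 0 | aux := 0 | result 0
after: tmp := 1 | aux := 1 | ((c + aux) != (a + (-(-aux)))): false | aux := -4 | result 4
verdict: not equivalent; witness: a=2, b=-4, c=2


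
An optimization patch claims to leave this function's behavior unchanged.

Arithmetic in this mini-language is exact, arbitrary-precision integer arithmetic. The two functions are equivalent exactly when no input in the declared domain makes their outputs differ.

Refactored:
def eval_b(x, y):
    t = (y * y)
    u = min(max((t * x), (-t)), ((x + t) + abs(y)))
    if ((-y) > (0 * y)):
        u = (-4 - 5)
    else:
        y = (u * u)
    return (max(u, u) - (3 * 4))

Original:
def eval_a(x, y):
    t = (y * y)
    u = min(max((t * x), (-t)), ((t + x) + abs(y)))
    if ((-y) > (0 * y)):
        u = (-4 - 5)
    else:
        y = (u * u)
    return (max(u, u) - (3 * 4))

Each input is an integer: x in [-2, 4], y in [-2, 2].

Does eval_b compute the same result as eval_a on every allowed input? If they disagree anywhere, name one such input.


Equivalent — the differences include same computation, different form, yet no declared input distinguishes the two.
Tracing x=0, y=1: eval_a: t becomes 1; next u becomes 0; next ((-y) > (0 * y)) evaluates to false; next y becomes 0; next final value -12 | eval_b: t becomes 1; next u becomes 0; next ((-y) > (0 * y)) evaluates to false; next y becomes 0; next final value -12 — matching result -12.
An exhaustive pass over the 35 declared inputs shows identical outputs.
verdict: equivalent


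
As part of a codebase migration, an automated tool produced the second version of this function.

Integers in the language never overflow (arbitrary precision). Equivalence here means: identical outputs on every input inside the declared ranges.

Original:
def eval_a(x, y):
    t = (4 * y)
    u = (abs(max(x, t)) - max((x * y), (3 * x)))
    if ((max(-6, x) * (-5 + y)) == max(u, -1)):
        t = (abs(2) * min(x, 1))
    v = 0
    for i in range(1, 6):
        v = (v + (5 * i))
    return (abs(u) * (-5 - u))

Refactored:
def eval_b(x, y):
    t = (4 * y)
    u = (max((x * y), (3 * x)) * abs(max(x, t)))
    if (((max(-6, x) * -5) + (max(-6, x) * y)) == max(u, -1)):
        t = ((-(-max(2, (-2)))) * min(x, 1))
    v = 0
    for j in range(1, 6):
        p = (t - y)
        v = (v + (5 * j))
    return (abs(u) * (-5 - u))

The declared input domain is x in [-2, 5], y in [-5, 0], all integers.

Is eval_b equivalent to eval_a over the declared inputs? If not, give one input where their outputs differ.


The rewrite breaks on x=-2, y=-5, where the results are 24 and -500.
eval_a: t := -20 | u := -8 | ((max(-6, x) * (-5 + y)) == max(u, -1)): false | v := 0 | iter i=1: | v := 5 | iter i=2: | v := 15 | iter i=3: | v := 30 | iter i=4: | v := 50 | iter i=5: | v := 75 | result 24
eval_b: t := -20 | u := 20 | (((max(-6, x) * -5) + (max(-6, x) * y)) == max(u, -1)): true | t := -4 | v := 0 | iter j=1: | p := 1 | v := 5 | iter j=2: | p := 1 | v := 15 | iter j=3: | p := 1 | v := 30 | iter j=4: | p := 1 | v := 50 | iter j=5: | p := 1 | v := 75 | result -500
verdict: not equivalent; witness: x=-2, y=-5


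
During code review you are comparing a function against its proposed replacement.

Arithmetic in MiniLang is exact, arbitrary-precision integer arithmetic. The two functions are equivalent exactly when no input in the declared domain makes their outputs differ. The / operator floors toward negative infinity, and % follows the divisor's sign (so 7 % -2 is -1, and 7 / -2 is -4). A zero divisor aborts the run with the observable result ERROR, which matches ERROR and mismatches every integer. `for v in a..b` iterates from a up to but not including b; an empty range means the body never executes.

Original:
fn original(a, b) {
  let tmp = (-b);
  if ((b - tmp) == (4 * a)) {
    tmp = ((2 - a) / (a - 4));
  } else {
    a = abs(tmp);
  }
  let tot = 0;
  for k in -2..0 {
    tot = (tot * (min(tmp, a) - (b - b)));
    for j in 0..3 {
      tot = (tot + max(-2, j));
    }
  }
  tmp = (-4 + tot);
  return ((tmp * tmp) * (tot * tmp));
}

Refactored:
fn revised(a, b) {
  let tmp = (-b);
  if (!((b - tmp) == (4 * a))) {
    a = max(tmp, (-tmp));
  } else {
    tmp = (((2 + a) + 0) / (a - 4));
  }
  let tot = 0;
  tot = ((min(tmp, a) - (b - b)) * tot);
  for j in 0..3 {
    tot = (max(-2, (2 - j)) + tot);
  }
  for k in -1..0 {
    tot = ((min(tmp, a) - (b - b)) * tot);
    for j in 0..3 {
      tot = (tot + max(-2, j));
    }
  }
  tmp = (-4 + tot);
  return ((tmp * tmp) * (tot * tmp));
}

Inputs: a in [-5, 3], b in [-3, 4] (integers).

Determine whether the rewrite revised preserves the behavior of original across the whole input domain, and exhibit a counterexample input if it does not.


These are not equivalent — on a=2, b=4 the outputs split (-3 vs 1029).
original: tmp := -4 | ((b - tmp) == (4 * a)): true | tmp := 0 | tot := 0 | iter k=-2: | tot := 0 | iter j=0: | tot := 0 | iter j=1: | tot := 1 | iter j=2: | tot := 3 | iter k=-1: | tot := 0 | iter j=0: | tot := 0 | iter j=1: | tot := 1 | iter j=2: | tot := 3 | tmp := -1 | result -3
revised: tmp := -4 | (!((b - tmp) == (4 * a))): false | tmp := -2 | tot := 0 | tot := 0 | iter j=0: | tot := 2 | iter j=1: | tot := 3 | iter j=2: | tot := 3 | iter k=-1: | tot := -6 | iter j=0: | tot := -6 | iter j=1: | tot := -5 | iter j=2: | tot := -3 | tmp := -7 | result 1029
verdict: not equivalent; witness: a=2, b=4


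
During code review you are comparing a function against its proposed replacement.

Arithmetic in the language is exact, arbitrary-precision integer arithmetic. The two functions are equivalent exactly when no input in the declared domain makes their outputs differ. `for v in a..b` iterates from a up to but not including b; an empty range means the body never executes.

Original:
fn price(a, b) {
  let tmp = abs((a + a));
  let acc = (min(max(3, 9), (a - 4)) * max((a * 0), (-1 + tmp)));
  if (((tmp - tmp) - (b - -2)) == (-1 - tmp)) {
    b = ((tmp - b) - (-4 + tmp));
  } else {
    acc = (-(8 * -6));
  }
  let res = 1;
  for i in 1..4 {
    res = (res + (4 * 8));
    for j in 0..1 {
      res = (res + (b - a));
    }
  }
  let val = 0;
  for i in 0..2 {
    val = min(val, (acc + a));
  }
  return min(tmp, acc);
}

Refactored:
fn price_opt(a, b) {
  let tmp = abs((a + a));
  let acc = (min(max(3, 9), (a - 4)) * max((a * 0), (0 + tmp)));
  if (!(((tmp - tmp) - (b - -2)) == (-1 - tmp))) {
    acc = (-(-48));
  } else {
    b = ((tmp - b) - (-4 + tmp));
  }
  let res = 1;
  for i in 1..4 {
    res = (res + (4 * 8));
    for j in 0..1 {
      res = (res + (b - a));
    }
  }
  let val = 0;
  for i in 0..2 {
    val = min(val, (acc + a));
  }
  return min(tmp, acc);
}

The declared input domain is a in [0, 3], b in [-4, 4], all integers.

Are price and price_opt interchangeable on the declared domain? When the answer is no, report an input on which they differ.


There is a counterexample at a=1, b=1: -3 on one side, -6 on the other.
price: tmp := 2 | acc := -3 | (((tmp - tmp) - (b - -2)) == (-1 - tmp)): true | b := 3 | res := 1 | iter i=1: | res := 33 | iter j=0: | res := 35 | iter i=2: | res := 67 | iter j=0: | res := 69 | iter i=3: | res := 101 | iter j=0: | res := 103 | val := 0 | iter i=0: | val := -2 | iter i=1: | val := -2 | result -3
price_opt: tmp := 2 | acc := -6 | (!(((tmp - tmp) - (b - -2)) == (-1 - tmp))): false | b := 3 | res := 1 | iter i=1: | res := 33 | iter j=0: | res := 35 | iter i=2: | res := 67 | iter j=0: | res := 69 | iter i=3: | res := 101 | iter j=0: | res := 103 | val := 0 | iter i=0: | val := -5 | iter i=1: | val := -5 | result -6
verdict: not equivalent; witness: a=1, b=1


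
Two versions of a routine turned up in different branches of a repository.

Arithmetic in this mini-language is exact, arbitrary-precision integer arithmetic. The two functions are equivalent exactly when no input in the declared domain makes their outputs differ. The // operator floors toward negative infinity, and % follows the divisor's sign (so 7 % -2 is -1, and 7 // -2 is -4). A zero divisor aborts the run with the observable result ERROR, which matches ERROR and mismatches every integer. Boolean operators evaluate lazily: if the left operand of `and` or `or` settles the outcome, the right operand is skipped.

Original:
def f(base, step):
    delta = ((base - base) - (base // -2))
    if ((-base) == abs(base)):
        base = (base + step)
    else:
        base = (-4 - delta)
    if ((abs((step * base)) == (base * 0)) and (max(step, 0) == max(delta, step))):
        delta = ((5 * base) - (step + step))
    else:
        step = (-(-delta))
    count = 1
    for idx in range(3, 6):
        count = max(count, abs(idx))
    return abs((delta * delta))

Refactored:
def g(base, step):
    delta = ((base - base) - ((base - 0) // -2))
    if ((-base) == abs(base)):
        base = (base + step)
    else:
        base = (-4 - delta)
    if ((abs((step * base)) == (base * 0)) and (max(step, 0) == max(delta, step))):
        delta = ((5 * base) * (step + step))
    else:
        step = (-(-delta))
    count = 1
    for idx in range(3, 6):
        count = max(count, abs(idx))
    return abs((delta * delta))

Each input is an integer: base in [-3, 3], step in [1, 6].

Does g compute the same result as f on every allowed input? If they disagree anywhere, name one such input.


There is a counterexample at base=-3, step=3: 36 on one side, 0 on the other.
f: delta = -1; ((-base) == abs(base)) -> true; base = 0; ((abs((step * base)) == (base * 0)) and (max(step, 0) == max(delta, step))) -> true; delta = -6; count = 1; [idx=3]; count = 3; [idx=4]; count = 4; [idx=5]; count = 5; return 36
g: delta = -1; ((-base) == abs(base)) -> true; base = 0; ((abs((step * base)) == (base * 0)) and (max(step, 0) == max(delta, step))) -> true; delta = 0; count = 1; [idx=3]; count = 3; [idx=4]; count = 4; [idx=5]; count = 5; return 0
verdict: not equivalent; witness: base=-3, step=3


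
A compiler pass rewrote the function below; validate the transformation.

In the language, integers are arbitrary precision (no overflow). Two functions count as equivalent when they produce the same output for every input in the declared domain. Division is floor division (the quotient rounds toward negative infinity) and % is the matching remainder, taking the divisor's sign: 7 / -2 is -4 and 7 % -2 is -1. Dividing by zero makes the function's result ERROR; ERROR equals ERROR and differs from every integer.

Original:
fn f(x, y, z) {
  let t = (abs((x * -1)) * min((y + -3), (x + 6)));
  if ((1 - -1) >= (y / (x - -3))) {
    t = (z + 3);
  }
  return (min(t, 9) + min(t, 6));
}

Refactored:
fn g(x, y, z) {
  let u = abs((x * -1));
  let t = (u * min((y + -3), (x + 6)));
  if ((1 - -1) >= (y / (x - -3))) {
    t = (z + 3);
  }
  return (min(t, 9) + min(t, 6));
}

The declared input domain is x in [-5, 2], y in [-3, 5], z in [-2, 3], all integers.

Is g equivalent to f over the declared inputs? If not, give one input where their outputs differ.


Reading the diff, among the changes: statement counts differ; and local variable names differ.
As a probe, take x=-3, y=-1, z=2: f runs t = -12; division by zero -> ERROR; g runs u = 3; t = -12; division by zero -> ERROR; both end at ERROR.
An exhaustive pass over the 432 declared inputs shows identical outputs.
verdict: equivalent


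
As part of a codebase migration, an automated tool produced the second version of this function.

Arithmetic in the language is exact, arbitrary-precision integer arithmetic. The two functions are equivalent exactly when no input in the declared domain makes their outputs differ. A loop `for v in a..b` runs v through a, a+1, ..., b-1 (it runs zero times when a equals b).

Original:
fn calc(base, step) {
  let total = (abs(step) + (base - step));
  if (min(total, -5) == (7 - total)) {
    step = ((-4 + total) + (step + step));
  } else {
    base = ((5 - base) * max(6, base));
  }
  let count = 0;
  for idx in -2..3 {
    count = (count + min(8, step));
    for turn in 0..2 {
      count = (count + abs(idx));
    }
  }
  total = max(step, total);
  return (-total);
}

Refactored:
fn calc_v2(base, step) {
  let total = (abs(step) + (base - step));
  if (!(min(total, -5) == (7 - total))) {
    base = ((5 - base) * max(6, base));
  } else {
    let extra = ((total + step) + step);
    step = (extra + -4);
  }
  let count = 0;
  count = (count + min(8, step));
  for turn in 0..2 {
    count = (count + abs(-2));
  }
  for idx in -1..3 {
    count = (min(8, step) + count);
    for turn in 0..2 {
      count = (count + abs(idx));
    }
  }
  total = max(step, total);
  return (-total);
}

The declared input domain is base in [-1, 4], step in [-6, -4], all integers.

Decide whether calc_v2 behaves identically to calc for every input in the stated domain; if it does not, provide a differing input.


Side by side, the visible changes include: min/max/abs usage differs; also arithmetic usage differs; also local variable names differ; also constant usage differs; also statement counts differ; also loop structure differs; also boolean connective usage differs.
As a probe, take base=0, step=-4: calc runs total=8, then (min(total, -5) == (7 - total)) is false, then base=30, then count=0, then (idx=-2), then count=-4, then (turn=0), then count=-2, then (turn=1), then count=0, then (idx=-1), then count=-4, then (turn=0), then count=-3, then (turn=1), then count=-2, then (idx=0), then count=-6, then (turn=0), then count=-6, then (turn=1), then count=-6, then (idx=1), then count=-10, then (turn=0), then count=-9, then (turn=1), then count=-8, then (idx=2), then count=-12, then (turn=0), then count=-10, then (turn=1), then count=-8, then total=8, then returns -8; calc_v2 runs total=8, then (!(min(total, -5) == (7 - total))) is true, then base=30, then count=0, then count=-4, then (turn=0), then count=-2, then (turn=1), then count=0, then (idx=-1), then count=-4, then (turn=0), then count=-3, then (turn=1), then count=-2, then (idx=0), then count=-6, then (turn=0), then count=-6, then (turn=1), then count=-6, then (idx=1), then count=-10, then (turn=0), then count=-9, then (turn=1), then count=-8, then (idx=2), then count=-12, then (turn=0), then count=-10, then (turn=1), then count=-8, then total=8, then returns -8; both end at -8.
Sweeping the whole domain (18 inputs) finds no disagreement.
verdict: equivalent


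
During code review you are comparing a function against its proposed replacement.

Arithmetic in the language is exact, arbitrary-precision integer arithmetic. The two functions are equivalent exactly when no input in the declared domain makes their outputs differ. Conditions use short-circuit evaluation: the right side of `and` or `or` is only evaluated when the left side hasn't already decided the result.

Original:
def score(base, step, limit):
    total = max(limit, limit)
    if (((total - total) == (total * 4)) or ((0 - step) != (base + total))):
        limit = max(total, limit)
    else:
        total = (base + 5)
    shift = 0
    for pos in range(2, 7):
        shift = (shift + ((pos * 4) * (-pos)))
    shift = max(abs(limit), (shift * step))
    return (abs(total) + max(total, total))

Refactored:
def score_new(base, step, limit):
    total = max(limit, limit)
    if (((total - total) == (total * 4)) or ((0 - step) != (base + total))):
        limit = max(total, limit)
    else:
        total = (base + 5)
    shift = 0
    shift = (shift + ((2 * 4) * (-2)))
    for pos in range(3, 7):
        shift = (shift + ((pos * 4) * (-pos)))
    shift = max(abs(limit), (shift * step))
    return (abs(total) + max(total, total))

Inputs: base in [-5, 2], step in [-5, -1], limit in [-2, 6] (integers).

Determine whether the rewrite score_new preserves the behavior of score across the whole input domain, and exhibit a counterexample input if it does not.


The two versions differ — the changes include statement counts differ, and loop structure differs, and arithmetic usage differs, and constant usage differs.
Spot check at base=-3, step=-5, limit=-2 — score: total becomes -2; next (((total - total) == (total * 4)) or ((0 - step) != (base + total))) evaluates to true; next limit becomes -2; next shift becomes 0; next at pos=2:; next shift becomes -16; next at pos=3:; next shift becomes -52; next at pos=4:; next shift becomes -116; next at pos=5:; next shift becomes -216; next at pos=6:; next shift becomes -360; next shift becomes 1800; next final value 0. score_new: total becomes -2; next (((total - total) == (total * 4)) or ((0 - step) != (base + total))) evaluates to true; next limit becomes -2; next shift becomes 0; next shift becomes -16; next at pos=3:; next shift becomes -52; next at pos=4:; next shift becomes -116; next at pos=5:; next shift becomes -216; next at pos=6:; next shift becomes -360; next shift becomes 1800; next final value 0. Both give 0.
Checked all 360 inputs in the declared domain: the outputs agree on every one.
verdict: equivalent


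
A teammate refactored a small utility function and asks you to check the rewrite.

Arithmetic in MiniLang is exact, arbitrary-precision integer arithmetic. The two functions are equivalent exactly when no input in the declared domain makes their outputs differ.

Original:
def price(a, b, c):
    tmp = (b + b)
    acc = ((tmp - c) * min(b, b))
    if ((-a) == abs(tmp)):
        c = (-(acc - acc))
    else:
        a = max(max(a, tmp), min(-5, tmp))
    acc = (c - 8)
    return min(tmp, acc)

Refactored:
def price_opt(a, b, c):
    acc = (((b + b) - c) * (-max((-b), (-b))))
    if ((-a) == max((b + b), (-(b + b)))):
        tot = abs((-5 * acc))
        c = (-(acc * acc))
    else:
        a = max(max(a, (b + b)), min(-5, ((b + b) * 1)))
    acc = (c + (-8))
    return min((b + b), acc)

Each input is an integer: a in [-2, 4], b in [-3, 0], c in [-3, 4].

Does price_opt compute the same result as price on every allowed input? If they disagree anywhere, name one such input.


Not equivalent: a=-2, b=-1, c=-3 separates them (-8 vs -9).
price: tmp becomes -2; next acc becomes -1; next ((-a) == abs(tmp)) evaluates to true; next c becomes 0; next acc becomes -8; next final value -8
price_opt: acc becomes -1; next ((-a) == max((b + b), (-(b + b)))) evaluates to true; next tot becomes 5; next c becomes -1; next acc becomes -9; next final value -9
verdict: not equivalent; witness: a=-2, b=-1, c=-3


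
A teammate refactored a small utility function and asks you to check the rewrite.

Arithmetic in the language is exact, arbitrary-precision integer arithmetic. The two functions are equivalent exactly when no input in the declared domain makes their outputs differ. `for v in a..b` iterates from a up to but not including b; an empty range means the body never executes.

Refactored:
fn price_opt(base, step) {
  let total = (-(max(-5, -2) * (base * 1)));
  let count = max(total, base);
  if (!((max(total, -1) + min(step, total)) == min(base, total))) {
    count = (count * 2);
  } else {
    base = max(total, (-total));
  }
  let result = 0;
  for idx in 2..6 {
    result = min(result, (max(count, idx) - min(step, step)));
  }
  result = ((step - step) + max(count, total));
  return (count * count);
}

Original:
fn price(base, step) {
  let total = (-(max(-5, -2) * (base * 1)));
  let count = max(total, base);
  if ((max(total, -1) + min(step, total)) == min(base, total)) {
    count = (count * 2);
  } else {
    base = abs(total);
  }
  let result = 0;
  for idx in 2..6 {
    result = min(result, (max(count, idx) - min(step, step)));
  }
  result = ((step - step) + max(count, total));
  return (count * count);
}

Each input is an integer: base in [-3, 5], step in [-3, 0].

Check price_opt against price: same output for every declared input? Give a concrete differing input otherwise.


These are not equivalent — on base=-3, step=-3 the outputs split (9 vs 36).
price: total becomes -6; next count becomes -3; next ((max(total, -1) + min(step, total)) == min(base, total)) evaluates to false; next base becomes 6; next result becomes 0; next at idx=2:; next result becomes 0; next at idx=3:; next result becomes 0; next at idx=4:; next result becomes 0; next at idx=5:; next result becomes 0; next result becomes -3; next final value 9
price_opt: total becomes -6; next count becomes -3; next (!((max(total, -1) + min(step, total)) == min(base, total))) evaluates to true; next count becomes -6; next result becomes 0; next at idx=2:; next result becomes 0; next at idx=3:; next result becomes 0; next at idx=4:; next result becomes 0; next at idx=5:; next result becomes 0; next result becomes -6; next final value 36
verdict: not equivalent; witness: base=-3, step=-3


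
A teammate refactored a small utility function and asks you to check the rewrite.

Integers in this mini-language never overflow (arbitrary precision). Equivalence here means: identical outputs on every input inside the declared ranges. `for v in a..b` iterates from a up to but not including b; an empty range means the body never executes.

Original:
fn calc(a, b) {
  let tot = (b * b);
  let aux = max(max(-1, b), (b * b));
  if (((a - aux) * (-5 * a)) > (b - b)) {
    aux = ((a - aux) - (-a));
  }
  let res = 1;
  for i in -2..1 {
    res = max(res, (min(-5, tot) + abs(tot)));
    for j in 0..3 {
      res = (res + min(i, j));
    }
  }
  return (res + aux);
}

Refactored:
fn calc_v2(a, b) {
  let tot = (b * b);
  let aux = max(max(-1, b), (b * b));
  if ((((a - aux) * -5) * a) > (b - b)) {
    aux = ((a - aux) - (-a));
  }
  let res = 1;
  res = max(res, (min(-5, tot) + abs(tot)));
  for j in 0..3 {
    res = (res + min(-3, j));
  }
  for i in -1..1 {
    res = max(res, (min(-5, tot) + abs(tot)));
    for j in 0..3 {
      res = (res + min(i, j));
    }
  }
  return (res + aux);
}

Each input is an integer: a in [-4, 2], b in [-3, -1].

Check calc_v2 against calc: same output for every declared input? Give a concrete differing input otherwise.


Whatever the rewrite altered, no input in the stated domain can expose a difference.
Spot check at a=-3, b=-2 — calc: tot becomes 4; next aux becomes 4; next (((a - aux) * (-5 * a)) > (b - b)) evaluates to false; next res becomes 1; next at i=-2:; next res becomes 1; next at j=0:; next res becomes -1; next at j=1:; next res becomes -3; next at j=2:; next res becomes -5; next at i=-1:; next res becomes -1; next at j=0:; next res becomes -2; next at j=1:; next res becomes -3; next at j=2:; next res becomes -4; next at i=0:; next res becomes -1; next at j=0:; next res becomes -1; next at j=1:; next res becomes -1; next at j=2:; next res becomes -1; next final value 3. calc_v2: tot becomes 4; next aux becomes 4; next ((((a - aux) * -5) * a) > (b - b)) evaluates to false; next res becomes 1; next res becomes 1; next at j=0:; next res becomes -2; next at j=1:; next res becomes -5; next at j=2:; next res becomes -8; next at i=-1:; next res becomes -1; next at j=0:; next res becomes -2; next at j=1:; next res becomes -3; next at j=2:; next res becomes -4; next at i=0:; next res becomes -1; next at j=0:; next res becomes -1; next at j=1:; next res becomes -1; next at j=2:; next res becomes -1; next final value 3. Both give 3.
Every one of the 21 inputs gives matching results.
verdict: equivalent
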